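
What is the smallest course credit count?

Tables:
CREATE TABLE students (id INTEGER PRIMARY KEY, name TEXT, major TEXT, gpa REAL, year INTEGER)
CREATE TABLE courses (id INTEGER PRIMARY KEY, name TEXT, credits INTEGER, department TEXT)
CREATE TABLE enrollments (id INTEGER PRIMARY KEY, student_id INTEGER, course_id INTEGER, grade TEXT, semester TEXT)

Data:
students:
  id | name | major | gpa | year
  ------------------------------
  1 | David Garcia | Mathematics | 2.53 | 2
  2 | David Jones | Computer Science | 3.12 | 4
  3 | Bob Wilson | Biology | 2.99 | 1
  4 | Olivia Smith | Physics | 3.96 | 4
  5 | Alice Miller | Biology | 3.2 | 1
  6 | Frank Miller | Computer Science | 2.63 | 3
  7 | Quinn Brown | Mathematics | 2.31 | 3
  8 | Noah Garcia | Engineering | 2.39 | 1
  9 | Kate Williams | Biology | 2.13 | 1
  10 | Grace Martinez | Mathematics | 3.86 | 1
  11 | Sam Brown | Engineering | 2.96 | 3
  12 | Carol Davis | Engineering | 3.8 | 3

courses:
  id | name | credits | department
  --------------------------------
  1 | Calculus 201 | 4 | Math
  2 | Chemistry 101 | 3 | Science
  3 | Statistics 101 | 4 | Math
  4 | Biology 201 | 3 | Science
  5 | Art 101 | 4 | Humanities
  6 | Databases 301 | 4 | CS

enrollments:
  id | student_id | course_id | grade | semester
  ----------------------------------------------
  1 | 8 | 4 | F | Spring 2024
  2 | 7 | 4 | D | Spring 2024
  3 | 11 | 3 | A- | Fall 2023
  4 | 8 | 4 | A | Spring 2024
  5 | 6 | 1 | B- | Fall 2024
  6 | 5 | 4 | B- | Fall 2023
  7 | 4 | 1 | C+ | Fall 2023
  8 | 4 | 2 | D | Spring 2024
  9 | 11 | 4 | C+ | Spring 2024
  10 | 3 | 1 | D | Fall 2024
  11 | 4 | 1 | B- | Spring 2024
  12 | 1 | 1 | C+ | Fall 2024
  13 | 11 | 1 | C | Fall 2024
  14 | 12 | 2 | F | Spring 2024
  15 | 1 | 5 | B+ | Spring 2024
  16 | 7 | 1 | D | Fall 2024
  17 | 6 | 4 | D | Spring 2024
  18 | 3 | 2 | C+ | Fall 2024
SELECT MIN(credits) FROM courses

Execution result:
3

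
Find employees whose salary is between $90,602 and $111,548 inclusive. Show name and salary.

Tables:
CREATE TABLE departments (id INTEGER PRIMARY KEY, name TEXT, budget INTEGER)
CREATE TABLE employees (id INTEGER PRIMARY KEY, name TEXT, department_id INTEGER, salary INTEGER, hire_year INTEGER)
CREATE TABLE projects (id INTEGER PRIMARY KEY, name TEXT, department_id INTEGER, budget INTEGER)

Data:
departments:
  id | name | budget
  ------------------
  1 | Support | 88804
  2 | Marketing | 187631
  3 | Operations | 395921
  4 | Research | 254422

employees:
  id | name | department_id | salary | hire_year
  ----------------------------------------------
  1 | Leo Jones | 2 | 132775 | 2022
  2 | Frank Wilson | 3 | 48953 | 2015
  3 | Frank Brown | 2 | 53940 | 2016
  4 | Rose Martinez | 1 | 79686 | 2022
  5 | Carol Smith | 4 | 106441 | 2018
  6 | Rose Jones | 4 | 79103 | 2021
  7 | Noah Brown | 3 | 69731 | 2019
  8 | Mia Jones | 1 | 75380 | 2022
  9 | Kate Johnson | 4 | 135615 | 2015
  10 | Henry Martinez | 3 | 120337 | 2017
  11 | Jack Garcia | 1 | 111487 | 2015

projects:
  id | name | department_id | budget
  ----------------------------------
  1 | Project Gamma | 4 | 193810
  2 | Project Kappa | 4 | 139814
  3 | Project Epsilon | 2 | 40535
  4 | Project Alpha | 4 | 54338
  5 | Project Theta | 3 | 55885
SELECT name, salary FROM employees WHERE salary BETWEEN 90602 AND 111548

Execution result:
name | salary
Carol Smith | 106441
Jack Garcia | 111487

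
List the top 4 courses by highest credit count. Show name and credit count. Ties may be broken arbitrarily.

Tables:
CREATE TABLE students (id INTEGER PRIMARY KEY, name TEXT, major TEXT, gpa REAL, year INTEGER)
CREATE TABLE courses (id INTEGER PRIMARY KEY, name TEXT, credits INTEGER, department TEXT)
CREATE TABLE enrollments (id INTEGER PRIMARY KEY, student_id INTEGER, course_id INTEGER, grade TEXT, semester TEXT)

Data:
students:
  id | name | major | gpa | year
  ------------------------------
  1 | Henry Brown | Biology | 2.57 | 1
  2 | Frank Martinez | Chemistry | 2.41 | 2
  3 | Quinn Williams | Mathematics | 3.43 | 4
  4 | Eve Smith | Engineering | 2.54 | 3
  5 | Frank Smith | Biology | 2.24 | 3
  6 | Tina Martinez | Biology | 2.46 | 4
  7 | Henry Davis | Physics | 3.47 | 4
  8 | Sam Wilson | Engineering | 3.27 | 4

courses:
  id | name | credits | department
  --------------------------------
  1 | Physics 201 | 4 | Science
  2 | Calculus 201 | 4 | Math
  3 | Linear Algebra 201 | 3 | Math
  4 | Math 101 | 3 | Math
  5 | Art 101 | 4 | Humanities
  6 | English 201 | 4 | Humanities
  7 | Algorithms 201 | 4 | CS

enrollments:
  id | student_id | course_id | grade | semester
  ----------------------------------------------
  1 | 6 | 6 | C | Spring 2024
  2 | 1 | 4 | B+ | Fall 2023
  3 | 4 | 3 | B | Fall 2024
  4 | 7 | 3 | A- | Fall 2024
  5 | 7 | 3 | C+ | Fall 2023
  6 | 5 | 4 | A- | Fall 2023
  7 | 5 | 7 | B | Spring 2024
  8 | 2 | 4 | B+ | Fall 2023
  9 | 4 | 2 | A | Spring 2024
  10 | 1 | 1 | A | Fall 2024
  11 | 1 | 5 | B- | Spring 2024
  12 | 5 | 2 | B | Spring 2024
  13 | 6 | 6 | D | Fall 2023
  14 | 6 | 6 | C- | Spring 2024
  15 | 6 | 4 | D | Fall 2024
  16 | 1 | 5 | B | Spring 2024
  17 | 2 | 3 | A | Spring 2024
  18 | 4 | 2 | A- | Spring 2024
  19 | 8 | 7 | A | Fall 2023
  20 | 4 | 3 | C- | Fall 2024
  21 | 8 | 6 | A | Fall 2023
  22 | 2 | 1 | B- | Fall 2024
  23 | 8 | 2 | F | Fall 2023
SELECT name, credits FROM courses ORDER BY credits DESC LIMIT 4

Execution result:
name | credits
Physics 201 | 4
Calculus 201 | 4
Art 101 | 4
English 201 | 4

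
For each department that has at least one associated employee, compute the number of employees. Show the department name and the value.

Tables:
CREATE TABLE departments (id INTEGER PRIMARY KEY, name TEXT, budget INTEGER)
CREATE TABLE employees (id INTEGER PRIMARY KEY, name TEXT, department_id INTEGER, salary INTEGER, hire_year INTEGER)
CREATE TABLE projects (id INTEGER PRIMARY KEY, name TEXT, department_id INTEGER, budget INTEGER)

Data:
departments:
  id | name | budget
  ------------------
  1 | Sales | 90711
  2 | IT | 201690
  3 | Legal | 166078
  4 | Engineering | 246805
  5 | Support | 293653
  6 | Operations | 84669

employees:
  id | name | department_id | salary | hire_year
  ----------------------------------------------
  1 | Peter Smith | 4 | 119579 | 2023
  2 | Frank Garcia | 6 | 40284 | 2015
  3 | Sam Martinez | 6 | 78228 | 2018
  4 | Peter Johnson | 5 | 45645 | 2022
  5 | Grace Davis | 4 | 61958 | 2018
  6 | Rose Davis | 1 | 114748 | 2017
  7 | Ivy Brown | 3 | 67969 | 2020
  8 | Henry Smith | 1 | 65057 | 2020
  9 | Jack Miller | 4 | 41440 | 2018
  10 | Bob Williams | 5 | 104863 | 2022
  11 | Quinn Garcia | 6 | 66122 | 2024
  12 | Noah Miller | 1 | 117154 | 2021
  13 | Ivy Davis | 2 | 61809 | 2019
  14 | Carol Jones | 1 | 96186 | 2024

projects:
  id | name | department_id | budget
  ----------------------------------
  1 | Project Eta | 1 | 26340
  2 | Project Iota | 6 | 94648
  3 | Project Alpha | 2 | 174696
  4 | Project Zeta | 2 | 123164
SELECT p.name, COUNT(*) AS n FROM employees c JOIN departments p ON c.department_id = p.id GROUP BY p.id, p.name

Execution result:
name | n
Sales | 4
IT | 1
Legal | 1
Engineering | 3
Support | 2
Operations | 3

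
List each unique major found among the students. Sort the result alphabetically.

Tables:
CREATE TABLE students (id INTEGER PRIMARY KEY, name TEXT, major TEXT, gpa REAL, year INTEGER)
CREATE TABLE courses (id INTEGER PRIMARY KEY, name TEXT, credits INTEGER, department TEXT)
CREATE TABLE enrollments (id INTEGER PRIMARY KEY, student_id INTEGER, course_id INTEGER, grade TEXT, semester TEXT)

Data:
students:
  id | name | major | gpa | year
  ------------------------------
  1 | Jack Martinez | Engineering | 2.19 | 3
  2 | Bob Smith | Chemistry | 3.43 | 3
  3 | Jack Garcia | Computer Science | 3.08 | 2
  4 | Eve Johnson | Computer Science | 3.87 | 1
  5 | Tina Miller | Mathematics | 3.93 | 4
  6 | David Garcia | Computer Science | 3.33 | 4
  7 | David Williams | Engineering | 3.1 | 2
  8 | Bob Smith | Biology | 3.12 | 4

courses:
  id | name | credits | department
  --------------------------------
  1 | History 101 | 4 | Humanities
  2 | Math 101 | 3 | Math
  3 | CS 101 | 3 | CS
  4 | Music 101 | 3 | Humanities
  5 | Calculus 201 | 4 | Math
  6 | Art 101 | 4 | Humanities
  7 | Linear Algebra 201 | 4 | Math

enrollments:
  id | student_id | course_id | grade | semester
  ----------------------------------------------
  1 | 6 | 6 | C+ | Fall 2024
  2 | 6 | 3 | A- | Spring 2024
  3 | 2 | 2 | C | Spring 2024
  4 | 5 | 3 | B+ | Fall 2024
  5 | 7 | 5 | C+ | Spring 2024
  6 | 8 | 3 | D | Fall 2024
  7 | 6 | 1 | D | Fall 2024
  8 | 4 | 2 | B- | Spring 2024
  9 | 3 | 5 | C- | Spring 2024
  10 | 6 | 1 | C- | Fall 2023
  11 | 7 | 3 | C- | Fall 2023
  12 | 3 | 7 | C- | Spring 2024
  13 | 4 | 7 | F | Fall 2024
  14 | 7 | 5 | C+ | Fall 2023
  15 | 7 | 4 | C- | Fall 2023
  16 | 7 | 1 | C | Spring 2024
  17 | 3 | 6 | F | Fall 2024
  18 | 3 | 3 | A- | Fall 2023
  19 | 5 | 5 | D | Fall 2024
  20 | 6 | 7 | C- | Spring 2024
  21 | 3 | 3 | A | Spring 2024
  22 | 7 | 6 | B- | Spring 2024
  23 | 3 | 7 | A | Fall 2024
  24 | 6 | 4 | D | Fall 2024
SELECT DISTINCT major FROM students ORDER BY major

Execution result:
major
Biology
Chemistry
Computer Science
Engineering
Mathematics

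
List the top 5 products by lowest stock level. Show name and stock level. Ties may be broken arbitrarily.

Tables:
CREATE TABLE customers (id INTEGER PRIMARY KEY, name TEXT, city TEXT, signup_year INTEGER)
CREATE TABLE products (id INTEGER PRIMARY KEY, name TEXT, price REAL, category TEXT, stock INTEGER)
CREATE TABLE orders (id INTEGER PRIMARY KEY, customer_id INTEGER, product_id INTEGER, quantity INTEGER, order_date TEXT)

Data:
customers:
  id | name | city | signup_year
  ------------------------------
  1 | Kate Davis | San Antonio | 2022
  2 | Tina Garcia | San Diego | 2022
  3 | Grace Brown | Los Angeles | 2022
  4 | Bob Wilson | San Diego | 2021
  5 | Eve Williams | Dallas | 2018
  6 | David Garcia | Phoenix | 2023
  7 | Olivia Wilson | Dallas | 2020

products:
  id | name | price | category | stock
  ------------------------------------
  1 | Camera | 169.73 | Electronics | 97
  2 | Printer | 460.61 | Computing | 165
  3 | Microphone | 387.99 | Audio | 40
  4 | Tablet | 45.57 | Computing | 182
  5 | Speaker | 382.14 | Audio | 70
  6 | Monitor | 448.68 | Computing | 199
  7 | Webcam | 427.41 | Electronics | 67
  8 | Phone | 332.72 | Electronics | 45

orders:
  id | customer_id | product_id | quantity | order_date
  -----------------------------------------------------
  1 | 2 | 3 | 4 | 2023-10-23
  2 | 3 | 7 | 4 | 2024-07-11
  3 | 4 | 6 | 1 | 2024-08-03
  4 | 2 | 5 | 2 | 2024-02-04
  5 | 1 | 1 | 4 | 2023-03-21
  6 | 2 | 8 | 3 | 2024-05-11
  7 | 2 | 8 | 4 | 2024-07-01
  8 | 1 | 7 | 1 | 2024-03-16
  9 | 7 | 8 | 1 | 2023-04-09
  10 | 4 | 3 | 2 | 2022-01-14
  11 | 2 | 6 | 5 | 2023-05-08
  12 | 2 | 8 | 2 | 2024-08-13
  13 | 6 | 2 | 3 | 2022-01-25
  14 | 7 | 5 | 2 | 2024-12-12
SELECT name, stock FROM products ORDER BY stock ASC LIMIT 5

Execution result:
name | stock
Microphone | 40
Phone | 45
Webcam | 67
Speaker | 70
Camera | 97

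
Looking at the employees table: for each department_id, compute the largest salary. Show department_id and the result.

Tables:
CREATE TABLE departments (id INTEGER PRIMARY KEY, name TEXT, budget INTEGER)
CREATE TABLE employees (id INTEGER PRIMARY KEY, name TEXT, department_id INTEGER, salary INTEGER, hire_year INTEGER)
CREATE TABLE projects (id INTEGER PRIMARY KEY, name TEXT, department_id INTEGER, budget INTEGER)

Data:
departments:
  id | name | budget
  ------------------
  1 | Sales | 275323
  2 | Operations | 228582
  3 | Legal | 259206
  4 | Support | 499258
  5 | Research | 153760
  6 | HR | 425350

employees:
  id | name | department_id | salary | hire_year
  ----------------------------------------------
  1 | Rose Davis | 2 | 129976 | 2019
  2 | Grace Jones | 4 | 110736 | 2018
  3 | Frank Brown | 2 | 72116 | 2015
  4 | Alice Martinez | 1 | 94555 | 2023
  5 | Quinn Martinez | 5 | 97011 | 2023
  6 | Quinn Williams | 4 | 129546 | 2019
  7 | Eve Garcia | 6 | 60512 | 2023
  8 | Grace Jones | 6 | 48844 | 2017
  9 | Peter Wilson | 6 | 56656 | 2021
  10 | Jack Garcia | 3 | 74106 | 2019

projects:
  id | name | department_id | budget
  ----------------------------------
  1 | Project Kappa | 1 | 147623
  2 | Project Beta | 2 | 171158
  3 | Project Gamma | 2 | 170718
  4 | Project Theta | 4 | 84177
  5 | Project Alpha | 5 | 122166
SELECT department_id, MAX(salary) AS max_salary FROM employees GROUP BY department_id

Execution result:
department_id | max_salary
1 | 94555
2 | 129976
3 | 74106
4 | 129546
5 | 97011
6 | 60512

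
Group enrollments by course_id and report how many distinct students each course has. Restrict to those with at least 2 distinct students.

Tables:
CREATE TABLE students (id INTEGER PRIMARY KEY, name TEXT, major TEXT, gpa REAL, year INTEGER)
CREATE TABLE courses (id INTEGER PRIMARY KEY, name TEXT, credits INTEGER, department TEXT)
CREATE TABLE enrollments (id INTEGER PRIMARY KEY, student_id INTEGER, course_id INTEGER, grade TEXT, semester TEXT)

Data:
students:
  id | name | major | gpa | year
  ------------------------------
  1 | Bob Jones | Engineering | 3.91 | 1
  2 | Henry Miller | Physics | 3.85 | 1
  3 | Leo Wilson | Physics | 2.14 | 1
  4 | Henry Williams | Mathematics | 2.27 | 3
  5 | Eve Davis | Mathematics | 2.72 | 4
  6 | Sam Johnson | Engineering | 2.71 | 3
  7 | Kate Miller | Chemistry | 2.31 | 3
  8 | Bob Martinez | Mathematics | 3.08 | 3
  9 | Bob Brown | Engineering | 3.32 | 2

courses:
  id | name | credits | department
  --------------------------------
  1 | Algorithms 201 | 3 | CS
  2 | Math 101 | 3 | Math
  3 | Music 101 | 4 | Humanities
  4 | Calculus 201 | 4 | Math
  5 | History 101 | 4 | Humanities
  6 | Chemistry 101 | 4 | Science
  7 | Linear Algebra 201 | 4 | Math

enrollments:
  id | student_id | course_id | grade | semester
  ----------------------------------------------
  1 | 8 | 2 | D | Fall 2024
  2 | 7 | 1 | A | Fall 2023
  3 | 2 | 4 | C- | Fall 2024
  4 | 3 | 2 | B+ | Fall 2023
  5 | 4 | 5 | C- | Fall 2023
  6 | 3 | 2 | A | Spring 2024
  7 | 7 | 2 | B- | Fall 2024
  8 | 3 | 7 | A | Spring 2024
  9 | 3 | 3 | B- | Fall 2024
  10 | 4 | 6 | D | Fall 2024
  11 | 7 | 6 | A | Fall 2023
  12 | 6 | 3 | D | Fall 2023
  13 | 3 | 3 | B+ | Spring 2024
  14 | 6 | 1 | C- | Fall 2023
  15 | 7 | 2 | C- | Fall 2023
SELECT course_id, COUNT(DISTINCT student_id) AS distinct_student_count FROM enrollments GROUP BY course_id HAVING COUNT(DISTINCT student_id) >= 2

Execution result:
course_id | distinct_student_count
1 | 2
2 | 3
3 | 2
6 | 2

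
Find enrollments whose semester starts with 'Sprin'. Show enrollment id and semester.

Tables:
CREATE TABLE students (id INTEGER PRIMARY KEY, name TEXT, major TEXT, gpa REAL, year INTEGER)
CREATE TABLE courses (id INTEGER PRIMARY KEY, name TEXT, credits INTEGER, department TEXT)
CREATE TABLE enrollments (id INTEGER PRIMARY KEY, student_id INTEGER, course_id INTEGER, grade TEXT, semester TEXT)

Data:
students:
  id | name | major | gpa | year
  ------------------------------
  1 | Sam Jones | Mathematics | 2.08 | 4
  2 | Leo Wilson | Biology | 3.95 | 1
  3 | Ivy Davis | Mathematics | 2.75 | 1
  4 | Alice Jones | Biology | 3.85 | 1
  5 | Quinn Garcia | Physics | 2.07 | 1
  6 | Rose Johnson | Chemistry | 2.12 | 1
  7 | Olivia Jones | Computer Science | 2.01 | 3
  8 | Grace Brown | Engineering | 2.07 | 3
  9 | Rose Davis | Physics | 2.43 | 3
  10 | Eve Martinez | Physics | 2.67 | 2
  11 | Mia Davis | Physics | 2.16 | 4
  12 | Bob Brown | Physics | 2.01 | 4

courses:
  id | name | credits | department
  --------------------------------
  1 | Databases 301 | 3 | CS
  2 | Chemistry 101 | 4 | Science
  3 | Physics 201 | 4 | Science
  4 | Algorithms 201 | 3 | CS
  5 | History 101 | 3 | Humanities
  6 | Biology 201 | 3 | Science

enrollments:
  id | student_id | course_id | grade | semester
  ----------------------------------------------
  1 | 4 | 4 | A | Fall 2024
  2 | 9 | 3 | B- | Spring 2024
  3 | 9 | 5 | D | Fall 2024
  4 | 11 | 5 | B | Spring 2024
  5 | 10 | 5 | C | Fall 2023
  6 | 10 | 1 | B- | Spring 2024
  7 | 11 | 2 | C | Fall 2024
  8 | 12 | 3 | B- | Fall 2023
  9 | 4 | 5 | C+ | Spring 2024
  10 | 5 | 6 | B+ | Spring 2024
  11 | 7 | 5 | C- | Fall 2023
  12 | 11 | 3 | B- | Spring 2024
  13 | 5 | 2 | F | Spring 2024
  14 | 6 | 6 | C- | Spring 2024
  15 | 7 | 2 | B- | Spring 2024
SELECT id, semester FROM enrollments WHERE semester LIKE 'Sprin%'

Execution result:
id | semester
2 | Spring 2024
4 | Spring 2024
6 | Spring 2024
9 | Spring 2024
10 | Spring 2024
12 | Spring 2024
13 | Spring 2024
14 | Spring 2024
15 | Spring 2024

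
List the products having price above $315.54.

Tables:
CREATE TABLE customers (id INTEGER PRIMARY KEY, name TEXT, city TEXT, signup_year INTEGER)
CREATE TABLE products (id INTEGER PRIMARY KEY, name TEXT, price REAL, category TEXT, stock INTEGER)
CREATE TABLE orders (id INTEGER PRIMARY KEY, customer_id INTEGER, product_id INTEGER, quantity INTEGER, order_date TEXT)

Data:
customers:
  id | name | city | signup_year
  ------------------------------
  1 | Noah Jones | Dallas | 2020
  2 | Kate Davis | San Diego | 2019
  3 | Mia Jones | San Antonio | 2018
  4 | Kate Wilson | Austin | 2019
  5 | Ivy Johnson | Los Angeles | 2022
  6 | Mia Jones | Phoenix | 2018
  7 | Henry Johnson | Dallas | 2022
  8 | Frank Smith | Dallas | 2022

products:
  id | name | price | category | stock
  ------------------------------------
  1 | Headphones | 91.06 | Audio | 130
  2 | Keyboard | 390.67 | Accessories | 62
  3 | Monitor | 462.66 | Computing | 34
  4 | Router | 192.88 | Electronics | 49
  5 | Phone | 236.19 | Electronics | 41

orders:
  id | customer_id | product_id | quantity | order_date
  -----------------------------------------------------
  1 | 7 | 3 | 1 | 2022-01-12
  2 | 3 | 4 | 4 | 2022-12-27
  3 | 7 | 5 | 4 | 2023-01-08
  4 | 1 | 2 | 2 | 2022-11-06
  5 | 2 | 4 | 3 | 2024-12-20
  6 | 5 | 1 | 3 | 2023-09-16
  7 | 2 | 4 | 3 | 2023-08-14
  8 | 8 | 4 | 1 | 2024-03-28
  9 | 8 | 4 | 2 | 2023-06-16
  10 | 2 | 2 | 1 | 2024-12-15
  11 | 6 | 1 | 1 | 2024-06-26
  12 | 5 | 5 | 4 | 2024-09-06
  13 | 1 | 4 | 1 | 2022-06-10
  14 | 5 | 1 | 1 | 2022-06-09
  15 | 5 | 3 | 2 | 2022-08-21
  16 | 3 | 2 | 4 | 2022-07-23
SELECT name, price FROM products WHERE price > 315.54

Execution result:
name | price
Keyboard | 390.67
Monitor | 462.66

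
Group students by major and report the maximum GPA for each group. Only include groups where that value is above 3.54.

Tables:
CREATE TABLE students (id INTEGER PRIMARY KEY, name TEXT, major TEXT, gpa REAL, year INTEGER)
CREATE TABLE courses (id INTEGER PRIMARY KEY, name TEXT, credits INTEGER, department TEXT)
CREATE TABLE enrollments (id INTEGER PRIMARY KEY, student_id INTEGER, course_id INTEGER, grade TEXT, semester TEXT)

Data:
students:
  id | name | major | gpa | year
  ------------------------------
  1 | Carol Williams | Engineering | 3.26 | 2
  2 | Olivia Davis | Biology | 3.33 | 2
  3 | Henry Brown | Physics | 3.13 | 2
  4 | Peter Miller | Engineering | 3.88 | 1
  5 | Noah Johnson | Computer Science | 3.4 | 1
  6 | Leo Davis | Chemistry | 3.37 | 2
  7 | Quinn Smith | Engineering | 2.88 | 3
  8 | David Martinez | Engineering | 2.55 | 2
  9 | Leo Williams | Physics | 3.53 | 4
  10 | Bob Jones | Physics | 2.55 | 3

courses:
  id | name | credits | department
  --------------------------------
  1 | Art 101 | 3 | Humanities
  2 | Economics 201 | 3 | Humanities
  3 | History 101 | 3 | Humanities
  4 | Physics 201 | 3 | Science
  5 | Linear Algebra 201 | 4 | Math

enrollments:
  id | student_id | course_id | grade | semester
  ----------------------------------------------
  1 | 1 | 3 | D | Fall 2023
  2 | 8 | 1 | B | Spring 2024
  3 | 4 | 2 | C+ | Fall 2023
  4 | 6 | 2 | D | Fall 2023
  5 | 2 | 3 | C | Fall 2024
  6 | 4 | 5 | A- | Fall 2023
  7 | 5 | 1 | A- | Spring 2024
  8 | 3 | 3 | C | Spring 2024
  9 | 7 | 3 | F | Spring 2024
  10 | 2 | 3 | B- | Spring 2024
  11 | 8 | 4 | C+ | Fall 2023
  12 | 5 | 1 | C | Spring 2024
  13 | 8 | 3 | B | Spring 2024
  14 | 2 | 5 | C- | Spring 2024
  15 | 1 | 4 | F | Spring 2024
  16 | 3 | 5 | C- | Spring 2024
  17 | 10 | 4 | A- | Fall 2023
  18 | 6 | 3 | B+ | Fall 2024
SELECT major, MAX(gpa) AS max_gpa FROM students GROUP BY major HAVING MAX(gpa) > 3.54

Execution result:
major | max_gpa
Engineering | 3.88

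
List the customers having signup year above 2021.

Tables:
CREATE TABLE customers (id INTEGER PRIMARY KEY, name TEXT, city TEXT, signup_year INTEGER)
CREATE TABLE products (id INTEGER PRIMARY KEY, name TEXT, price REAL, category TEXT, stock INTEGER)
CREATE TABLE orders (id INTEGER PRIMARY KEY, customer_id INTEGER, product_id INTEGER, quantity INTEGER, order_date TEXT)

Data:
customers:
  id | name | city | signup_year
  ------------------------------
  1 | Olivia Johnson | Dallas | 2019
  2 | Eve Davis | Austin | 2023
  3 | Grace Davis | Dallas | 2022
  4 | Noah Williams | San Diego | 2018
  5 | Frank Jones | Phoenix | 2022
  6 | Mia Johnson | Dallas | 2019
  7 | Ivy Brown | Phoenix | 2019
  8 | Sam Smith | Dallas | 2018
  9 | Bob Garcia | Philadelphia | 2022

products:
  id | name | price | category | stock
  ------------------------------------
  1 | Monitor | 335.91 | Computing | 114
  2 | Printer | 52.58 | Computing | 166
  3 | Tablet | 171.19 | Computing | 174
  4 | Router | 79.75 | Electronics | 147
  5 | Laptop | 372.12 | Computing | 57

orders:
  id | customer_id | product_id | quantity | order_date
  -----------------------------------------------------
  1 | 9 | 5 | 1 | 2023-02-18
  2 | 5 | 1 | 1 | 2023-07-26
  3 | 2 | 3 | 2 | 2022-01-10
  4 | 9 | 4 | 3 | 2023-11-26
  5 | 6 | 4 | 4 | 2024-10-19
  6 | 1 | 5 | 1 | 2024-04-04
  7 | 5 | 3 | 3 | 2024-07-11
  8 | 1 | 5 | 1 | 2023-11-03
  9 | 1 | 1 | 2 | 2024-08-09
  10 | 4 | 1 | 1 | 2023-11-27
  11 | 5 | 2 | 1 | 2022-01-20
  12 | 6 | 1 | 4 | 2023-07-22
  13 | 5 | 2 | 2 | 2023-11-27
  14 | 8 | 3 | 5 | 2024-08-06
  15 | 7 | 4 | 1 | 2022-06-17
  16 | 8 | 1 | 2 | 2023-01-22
SELECT name, signup_year FROM customers WHERE signup_year > 2021

Execution result:
name | signup_year
Eve Davis | 2023
Grace Davis | 2022
Frank Jones | 2022
Bob Garcia | 2022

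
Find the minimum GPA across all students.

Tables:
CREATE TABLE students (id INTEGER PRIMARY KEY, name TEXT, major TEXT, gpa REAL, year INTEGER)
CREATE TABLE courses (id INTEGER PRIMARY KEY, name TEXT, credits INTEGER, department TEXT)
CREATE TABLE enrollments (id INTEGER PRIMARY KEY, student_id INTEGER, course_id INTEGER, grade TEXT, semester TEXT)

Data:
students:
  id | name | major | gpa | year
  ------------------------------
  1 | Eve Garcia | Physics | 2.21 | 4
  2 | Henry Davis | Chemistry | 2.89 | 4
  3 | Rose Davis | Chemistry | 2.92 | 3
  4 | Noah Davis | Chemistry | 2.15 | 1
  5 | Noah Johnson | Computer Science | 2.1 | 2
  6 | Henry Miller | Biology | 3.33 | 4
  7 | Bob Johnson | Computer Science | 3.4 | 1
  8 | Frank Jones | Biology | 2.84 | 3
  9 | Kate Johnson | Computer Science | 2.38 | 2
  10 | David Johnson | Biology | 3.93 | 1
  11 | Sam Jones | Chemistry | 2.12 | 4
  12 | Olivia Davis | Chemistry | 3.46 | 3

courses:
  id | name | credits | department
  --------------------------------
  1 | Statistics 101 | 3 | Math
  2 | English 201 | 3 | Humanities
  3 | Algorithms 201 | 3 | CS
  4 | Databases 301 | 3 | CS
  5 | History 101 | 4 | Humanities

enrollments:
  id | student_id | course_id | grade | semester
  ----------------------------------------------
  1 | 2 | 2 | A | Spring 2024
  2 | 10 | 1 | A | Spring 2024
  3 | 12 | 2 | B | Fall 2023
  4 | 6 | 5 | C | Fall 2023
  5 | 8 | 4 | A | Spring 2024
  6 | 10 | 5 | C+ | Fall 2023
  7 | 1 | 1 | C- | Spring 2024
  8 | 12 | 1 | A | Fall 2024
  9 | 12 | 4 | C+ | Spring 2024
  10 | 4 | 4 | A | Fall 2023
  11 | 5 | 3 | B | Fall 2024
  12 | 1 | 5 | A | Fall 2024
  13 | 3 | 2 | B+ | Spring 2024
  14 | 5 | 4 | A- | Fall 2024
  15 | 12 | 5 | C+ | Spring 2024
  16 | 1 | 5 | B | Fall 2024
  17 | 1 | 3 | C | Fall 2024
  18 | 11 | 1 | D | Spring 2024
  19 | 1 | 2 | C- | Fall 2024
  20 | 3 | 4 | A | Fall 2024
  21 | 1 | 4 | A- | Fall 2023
SELECT MIN(gpa) FROM students

Execution result:
2.10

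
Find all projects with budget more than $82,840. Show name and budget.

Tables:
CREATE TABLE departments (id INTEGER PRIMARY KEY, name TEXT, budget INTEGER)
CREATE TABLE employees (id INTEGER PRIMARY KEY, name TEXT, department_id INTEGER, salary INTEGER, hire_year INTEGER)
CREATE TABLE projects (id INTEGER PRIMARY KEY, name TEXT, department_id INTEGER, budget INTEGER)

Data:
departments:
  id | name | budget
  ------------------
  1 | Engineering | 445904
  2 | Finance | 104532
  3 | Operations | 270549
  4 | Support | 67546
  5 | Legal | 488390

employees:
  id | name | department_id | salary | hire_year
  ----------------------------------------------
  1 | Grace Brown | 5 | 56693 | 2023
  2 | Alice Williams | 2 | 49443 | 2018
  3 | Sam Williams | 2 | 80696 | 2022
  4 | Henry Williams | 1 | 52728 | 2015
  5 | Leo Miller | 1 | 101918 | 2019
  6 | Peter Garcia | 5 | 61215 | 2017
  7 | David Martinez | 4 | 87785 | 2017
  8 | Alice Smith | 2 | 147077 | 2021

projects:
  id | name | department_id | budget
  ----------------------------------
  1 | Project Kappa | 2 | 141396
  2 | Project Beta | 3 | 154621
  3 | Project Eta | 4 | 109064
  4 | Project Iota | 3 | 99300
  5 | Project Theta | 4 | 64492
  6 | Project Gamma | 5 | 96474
SELECT name, budget FROM projects WHERE budget > 82840

Execution result:
name | budget
Project Kappa | 141396
Project Beta | 154621
Project Eta | 109064
Project Iota | 99300
Project Gamma | 96474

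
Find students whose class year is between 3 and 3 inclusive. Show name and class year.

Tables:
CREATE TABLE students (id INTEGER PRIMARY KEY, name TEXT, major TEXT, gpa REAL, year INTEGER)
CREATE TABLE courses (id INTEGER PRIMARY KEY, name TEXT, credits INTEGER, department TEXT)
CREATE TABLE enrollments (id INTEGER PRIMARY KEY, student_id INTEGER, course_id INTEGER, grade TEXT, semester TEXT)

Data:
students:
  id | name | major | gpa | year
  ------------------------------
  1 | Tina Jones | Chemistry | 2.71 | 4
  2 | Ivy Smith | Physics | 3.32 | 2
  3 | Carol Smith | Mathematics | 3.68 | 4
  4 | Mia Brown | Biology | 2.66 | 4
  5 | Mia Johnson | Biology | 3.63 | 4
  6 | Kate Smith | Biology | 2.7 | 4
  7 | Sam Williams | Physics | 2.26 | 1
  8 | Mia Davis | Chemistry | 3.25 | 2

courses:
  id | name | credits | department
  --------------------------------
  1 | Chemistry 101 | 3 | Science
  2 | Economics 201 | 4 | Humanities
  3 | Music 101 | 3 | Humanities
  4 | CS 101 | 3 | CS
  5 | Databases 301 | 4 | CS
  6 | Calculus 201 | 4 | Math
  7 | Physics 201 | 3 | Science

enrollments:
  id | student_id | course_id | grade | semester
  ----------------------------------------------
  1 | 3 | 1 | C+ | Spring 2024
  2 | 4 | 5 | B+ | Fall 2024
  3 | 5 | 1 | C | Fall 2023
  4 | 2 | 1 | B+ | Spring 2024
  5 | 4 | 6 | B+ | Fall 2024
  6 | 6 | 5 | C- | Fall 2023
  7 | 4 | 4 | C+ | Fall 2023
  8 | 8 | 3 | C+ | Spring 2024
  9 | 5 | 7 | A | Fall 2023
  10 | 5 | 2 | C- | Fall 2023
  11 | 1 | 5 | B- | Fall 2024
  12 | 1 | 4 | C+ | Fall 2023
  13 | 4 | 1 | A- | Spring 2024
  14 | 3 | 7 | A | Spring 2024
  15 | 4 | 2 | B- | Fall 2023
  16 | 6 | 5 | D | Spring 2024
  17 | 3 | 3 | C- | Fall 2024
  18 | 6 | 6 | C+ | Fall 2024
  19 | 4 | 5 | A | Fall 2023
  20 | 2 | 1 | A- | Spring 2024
SELECT name, year FROM students WHERE year BETWEEN 3 AND 3

Execution result:
(no rows)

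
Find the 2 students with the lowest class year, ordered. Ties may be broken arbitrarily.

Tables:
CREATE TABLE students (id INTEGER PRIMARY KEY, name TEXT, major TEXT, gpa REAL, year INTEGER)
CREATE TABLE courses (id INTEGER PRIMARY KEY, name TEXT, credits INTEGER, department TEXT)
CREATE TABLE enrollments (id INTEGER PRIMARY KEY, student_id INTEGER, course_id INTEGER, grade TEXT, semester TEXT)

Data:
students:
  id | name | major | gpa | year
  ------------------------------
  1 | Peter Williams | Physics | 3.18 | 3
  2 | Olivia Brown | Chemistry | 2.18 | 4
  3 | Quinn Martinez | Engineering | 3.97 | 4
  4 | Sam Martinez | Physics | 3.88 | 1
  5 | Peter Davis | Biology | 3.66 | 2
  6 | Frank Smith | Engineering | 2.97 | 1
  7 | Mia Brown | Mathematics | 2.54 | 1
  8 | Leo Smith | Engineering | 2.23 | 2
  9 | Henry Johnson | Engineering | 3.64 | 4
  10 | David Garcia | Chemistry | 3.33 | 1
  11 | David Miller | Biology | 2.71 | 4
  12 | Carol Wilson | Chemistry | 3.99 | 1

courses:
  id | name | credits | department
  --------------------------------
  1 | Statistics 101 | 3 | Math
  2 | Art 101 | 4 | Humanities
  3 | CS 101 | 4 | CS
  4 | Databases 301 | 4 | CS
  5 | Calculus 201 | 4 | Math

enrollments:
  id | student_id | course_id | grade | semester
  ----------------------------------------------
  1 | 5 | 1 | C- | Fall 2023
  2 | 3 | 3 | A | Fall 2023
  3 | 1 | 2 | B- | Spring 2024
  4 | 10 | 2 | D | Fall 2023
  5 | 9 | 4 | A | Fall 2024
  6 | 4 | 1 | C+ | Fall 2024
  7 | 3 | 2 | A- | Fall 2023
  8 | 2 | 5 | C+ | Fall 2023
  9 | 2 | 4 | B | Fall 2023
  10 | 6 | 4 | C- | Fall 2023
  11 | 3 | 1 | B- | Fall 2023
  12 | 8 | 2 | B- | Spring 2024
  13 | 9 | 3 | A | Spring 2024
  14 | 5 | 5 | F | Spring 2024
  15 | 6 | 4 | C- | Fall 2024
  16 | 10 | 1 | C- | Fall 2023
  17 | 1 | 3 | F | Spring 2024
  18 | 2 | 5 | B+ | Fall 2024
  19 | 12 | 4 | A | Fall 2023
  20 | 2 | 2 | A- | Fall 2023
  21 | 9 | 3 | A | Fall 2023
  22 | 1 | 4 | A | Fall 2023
SELECT name, year FROM students ORDER BY year ASC LIMIT 2

Execution result:
name | year
Sam Martinez | 1
Frank Smith | 1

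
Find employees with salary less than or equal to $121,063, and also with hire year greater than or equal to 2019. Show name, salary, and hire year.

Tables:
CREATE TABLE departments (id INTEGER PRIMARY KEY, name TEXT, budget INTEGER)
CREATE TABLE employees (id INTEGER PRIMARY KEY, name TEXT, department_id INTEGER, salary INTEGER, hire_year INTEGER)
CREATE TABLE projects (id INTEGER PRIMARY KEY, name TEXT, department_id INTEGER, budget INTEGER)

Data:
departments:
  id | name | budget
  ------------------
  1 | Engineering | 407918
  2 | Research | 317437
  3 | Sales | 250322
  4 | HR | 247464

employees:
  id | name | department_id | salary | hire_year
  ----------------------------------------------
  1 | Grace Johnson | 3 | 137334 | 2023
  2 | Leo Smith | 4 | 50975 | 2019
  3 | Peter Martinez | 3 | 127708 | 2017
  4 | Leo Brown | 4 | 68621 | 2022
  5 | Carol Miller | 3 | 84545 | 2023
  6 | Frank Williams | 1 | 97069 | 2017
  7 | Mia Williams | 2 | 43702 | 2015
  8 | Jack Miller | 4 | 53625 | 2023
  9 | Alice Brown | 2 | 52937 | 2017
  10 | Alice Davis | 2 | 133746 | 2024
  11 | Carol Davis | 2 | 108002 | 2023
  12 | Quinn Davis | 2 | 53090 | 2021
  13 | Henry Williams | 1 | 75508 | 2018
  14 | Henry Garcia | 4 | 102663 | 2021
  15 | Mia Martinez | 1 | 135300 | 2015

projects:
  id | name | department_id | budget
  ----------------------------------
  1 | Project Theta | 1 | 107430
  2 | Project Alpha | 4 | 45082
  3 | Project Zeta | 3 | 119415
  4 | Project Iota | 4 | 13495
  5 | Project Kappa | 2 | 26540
SELECT name, salary, hire_year FROM employees WHERE salary <= 121063 AND hire_year >= 2019

Execution result:
name | salary | hire_year
Leo Smith | 50975 | 2019
Leo Brown | 68621 | 2022
Carol Miller | 84545 | 2023
Jack Miller | 53625 | 2023
Carol Davis | 108002 | 2023
Quinn Davis | 53090 | 2021
Henry Garcia | 102663 | 2021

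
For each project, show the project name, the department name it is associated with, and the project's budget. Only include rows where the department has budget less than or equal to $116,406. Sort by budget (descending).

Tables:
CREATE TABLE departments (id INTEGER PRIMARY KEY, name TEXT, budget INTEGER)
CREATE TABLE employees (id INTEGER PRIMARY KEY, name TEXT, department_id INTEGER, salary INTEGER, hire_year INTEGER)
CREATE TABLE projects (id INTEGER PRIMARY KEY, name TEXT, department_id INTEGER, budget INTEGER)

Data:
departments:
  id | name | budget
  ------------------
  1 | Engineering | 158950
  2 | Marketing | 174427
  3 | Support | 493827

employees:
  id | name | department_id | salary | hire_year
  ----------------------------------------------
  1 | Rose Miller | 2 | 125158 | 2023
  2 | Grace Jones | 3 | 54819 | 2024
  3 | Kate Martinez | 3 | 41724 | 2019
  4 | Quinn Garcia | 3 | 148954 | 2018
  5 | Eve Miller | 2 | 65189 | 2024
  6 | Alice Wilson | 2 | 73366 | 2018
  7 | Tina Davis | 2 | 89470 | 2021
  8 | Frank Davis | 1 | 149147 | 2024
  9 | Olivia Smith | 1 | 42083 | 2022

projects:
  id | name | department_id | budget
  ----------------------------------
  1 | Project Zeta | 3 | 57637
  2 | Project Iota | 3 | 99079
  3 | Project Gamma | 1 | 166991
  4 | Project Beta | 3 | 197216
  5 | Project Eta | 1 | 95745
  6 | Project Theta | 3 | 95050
SELECT c.name, p.name AS department, c.budget FROM projects c JOIN departments p ON c.department_id = p.id WHERE p.budget <= 116406 ORDER BY c.budget DESC

Execution result:
(no rows)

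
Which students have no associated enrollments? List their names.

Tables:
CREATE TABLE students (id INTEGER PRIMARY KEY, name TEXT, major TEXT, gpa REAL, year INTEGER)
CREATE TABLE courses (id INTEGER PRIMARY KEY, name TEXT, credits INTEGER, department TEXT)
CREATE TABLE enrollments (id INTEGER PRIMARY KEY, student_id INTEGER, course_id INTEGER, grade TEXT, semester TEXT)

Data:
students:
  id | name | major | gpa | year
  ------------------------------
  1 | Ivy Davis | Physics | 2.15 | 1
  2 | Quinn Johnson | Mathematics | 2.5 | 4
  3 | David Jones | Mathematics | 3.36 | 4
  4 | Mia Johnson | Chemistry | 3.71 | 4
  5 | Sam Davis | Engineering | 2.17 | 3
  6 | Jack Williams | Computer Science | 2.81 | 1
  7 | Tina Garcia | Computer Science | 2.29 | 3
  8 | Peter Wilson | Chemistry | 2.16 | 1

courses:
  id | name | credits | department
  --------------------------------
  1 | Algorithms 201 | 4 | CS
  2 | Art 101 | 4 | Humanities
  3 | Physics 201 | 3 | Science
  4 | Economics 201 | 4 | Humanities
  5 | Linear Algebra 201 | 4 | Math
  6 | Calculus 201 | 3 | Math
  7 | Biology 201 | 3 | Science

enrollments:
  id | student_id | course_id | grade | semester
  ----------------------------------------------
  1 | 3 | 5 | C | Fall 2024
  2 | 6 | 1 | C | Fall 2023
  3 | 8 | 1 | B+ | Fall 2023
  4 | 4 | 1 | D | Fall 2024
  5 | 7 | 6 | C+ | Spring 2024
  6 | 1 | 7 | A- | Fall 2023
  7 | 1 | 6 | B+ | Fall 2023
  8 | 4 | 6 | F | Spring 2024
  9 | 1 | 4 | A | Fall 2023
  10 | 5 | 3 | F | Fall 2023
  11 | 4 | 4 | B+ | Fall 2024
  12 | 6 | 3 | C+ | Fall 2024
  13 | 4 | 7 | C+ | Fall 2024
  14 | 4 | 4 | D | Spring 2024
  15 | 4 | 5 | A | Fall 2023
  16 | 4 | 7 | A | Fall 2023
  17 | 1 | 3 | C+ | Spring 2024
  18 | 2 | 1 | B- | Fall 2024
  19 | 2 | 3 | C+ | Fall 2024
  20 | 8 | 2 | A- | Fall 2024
SELECT p.name FROM students p LEFT JOIN enrollments c ON c.student_id = p.id WHERE c.id IS NULL

Execution result:
(no rows)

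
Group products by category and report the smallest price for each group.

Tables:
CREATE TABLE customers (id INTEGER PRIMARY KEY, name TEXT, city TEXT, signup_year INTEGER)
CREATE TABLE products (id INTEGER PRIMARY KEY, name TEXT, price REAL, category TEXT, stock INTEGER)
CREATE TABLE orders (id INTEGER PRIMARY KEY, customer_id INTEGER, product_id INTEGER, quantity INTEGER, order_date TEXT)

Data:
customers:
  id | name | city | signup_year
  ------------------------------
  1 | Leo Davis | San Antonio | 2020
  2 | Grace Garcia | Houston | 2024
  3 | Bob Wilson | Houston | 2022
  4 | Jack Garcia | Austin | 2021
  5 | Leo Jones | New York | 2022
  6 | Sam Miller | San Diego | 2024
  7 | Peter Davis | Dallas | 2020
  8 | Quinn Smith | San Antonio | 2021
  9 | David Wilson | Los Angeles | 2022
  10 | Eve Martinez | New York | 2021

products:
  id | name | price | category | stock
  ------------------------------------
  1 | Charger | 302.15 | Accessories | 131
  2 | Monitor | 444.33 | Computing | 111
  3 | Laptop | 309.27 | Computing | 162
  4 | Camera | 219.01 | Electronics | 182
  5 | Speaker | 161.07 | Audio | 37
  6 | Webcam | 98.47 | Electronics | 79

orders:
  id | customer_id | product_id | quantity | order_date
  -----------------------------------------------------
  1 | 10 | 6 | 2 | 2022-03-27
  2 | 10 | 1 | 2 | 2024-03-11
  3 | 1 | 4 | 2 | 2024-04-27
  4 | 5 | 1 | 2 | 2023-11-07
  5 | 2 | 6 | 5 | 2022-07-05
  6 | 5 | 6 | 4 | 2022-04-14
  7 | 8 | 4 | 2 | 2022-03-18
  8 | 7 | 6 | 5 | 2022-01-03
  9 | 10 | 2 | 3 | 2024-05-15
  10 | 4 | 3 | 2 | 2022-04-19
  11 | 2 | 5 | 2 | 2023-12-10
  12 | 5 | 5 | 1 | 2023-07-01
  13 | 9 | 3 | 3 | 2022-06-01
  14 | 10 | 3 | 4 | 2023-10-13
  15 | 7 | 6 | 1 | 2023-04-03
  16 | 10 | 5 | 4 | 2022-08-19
SELECT category, MIN(price) AS min_price FROM products GROUP BY category

Execution result:
category | min_price
Accessories | 302.15
Audio | 161.07
Computing | 309.27
Electronics | 98.47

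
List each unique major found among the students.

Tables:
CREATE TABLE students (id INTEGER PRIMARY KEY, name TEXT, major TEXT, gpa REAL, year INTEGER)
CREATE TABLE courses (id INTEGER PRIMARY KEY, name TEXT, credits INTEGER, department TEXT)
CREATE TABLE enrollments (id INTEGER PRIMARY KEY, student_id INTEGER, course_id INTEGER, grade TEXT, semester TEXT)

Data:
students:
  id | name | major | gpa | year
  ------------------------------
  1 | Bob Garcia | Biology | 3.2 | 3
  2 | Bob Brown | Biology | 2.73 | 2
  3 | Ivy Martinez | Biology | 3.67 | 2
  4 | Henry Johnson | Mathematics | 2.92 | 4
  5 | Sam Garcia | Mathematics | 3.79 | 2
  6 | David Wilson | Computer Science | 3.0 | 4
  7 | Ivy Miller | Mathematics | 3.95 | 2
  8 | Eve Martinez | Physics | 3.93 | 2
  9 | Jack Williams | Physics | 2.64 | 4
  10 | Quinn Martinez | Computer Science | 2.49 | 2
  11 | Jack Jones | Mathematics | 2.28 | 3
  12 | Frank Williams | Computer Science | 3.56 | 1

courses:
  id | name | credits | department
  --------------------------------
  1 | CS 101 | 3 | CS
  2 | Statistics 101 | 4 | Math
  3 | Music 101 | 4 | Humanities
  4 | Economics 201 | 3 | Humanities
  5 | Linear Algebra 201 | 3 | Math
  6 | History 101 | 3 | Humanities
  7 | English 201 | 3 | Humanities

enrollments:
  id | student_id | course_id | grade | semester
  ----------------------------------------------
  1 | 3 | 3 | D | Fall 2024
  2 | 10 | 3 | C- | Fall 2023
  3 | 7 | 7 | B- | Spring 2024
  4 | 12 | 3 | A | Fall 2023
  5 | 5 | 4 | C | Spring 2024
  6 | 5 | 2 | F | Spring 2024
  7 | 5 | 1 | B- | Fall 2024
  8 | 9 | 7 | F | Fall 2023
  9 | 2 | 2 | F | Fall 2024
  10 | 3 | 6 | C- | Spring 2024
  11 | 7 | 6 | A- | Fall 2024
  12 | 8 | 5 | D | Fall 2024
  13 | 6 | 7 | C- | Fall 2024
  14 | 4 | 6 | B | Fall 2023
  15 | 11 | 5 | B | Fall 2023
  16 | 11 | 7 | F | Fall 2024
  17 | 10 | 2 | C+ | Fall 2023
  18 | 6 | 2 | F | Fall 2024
SELECT DISTINCT major FROM students

Execution result:
major
Biology
Mathematics
Computer Science
Physics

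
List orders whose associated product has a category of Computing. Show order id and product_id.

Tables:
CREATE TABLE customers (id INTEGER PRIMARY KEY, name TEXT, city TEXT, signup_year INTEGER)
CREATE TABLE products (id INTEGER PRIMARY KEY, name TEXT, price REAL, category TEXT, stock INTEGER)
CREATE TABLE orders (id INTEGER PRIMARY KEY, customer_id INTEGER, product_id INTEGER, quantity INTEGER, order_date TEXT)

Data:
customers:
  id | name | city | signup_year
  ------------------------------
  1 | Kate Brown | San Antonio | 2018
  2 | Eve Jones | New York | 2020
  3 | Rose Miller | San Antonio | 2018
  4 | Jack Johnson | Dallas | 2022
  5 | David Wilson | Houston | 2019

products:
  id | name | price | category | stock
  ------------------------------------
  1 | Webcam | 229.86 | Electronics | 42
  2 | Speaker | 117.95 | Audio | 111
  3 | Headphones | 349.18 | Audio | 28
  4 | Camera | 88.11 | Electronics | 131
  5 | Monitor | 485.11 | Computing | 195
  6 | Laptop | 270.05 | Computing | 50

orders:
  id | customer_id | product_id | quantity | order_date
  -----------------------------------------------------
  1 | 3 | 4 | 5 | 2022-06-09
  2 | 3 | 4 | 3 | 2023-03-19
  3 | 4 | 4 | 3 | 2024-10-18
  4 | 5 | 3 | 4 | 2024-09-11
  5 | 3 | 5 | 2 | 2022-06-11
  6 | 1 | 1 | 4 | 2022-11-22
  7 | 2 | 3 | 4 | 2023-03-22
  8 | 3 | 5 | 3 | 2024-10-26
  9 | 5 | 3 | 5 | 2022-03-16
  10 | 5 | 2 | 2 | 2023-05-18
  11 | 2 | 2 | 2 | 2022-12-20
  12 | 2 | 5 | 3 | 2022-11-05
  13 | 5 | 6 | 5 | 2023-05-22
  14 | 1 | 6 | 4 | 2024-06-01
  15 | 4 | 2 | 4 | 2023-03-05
SELECT id, product_id FROM orders WHERE product_id IN (SELECT id FROM products WHERE category = 'Computing')

Execution result:
id | product_id
5 | 5
8 | 5
12 | 5
13 | 6
14 | 6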